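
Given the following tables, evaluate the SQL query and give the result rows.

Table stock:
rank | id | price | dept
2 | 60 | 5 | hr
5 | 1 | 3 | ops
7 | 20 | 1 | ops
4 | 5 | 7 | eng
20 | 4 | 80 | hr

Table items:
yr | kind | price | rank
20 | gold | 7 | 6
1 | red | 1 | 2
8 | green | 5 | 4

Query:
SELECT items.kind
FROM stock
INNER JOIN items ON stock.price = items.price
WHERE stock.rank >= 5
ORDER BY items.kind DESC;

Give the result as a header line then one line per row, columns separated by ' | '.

After JOIN items (3 rows):
stock.rank | stock.id | stock.price | stock.dept | items.yr | items.kind | items.price | items.rank
2 | 60 | 5 | hr | 8 | green | 5 | 4
7 | 20 | 1 | ops | 1 | red | 1 | 2
4 | 5 | 7 | eng | 20 | gold | 7 | 6
After WHERE (1 rows):
stock.rank | stock.id | stock.price | stock.dept | items.yr | items.kind | items.price | items.rank
7 | 20 | 1 | ops | 1 | red | 1 | 2
After SELECT (1 rows):
items.kind
red
After ORDER BY (1 rows):
items.kind
red

== RESULT ==
items.kind
red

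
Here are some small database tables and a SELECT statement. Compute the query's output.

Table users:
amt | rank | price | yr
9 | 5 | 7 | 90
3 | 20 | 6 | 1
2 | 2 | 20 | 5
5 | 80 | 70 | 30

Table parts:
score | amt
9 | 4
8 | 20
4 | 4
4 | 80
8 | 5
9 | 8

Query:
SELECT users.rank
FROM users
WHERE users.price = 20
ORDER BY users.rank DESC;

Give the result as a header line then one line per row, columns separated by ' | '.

== RESULT ==
users.rank
2

Derivation:
After WHERE (1 rows):
users.amt | users.rank | users.price | users.yr
2 | 2 | 20 | 5
After SELECT (1 rows):
users.rank
2
After ORDER BY (1 rows):
users.rank
2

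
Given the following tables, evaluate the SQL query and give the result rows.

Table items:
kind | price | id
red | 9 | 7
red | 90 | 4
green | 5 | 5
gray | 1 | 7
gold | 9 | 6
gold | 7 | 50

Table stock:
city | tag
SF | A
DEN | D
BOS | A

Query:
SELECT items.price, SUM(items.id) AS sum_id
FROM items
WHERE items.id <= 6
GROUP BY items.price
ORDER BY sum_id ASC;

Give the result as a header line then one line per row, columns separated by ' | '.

== RESULT ==
items.price | sum_id
90 | 4
5 | 5
9 | 6

Derivation:
After WHERE (3 rows):
items.kind | items.price | items.id
red | 90 | 4
green | 5 | 5
gold | 9 | 6
After GROUP BY (3 rows):
items.price | sum_id
90 | 4
5 | 5
9 | 6
After ORDER BY (3 rows):
items.price | sum_id
90 | 4
5 | 5
9 | 6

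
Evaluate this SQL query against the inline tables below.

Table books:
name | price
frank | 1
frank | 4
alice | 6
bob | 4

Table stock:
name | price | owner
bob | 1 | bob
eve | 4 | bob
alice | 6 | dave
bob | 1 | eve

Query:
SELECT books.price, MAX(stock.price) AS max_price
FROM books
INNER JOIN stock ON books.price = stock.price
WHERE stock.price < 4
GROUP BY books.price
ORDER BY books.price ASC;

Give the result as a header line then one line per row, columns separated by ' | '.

After JOIN stock (5 rows):
books.name | books.price | stock.name | stock.price | stock.owner
frank | 1 | bob | 1 | bob
frank | 1 | bob | 1 | eve
frank | 4 | eve | 4 | bob
alice | 6 | alice | 6 | dave
bob | 4 | eve | 4 | bob
After WHERE (2 rows):
books.name | books.price | stock.name | stock.price | stock.owner
frank | 1 | bob | 1 | bob
frank | 1 | bob | 1 | eve
After GROUP BY (1 rows):
books.price | max_price
1 | 1
After ORDER BY (1 rows):
books.price | max_price
1 | 1

== RESULT ==
books.price | max_price
1 | 1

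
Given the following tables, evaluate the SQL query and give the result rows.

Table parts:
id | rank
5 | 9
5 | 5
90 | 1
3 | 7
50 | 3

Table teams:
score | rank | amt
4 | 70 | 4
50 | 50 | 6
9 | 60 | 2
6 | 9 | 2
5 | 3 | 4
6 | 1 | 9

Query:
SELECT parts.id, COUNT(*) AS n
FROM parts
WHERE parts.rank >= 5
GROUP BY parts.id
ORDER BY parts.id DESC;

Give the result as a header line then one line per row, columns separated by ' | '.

== RESULT ==
parts.id | n
5 | 2
3 | 1

Derivation:
After WHERE (3 rows):
parts.id | parts.rank
5 | 9
5 | 5
3 | 7
After GROUP BY (2 rows):
parts.id | n
5 | 2
3 | 1
After ORDER BY (2 rows):
parts.id | n
5 | 2
3 | 1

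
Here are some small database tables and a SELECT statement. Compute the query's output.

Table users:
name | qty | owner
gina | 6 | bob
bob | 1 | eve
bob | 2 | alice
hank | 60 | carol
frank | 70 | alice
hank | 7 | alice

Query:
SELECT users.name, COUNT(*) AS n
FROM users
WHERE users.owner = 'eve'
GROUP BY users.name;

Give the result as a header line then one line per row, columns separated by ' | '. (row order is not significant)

After WHERE (1 rows):
users.name | users.qty | users.owner
bob | 1 | eve
After GROUP BY (1 rows):
users.name | n
bob | 1

== RESULT ==
users.name | n
bob | 1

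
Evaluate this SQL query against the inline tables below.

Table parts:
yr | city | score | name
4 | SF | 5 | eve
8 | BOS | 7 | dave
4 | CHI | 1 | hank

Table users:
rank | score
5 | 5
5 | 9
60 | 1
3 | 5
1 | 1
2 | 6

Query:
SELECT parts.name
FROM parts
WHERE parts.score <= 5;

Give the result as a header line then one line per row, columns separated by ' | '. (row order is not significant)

After WHERE (2 rows):
parts.yr | parts.city | parts.score | parts.name
4 | SF | 5 | eve
4 | CHI | 1 | hank
After SELECT (2 rows):
parts.name
eve
hank

== RESULT ==
parts.name
eve
hank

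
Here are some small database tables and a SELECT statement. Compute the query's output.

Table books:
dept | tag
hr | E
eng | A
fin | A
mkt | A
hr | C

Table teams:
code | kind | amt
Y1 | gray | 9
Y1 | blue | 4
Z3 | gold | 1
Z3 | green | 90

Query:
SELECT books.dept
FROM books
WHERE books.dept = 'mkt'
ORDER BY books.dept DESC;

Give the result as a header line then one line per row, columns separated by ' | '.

== RESULT ==
books.dept
mkt

Derivation:
After WHERE (1 rows):
books.dept | books.tag
mkt | A
After SELECT (1 rows):
books.dept
mkt
After ORDER BY (1 rows):
books.dept
mkt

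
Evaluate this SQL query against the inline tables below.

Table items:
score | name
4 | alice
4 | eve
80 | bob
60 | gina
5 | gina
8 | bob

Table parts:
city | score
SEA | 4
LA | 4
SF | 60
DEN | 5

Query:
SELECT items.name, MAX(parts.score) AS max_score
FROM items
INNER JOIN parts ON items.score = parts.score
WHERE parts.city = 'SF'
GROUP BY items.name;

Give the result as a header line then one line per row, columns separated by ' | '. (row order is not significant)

== RESULT ==
items.name | max_score
gina | 60

Derivation:
After JOIN parts (6 rows):
items.score | items.name | parts.city | parts.score
4 | alice | SEA | 4
4 | alice | LA | 4
4 | eve | SEA | 4
4 | eve | LA | 4
60 | gina | SF | 60
5 | gina | DEN | 5
After WHERE (1 rows):
items.score | items.name | parts.city | parts.score
60 | gina | SF | 60
After GROUP BY (1 rows):
items.name | max_score
gina | 60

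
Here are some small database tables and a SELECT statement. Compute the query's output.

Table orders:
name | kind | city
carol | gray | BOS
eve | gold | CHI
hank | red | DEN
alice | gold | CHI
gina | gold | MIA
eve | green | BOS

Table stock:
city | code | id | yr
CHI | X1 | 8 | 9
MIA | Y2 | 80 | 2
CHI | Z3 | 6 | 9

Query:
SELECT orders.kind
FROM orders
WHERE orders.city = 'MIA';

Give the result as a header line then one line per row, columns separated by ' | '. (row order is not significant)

== RESULT ==
orders.kind
gold

Derivation:
After WHERE (1 rows):
orders.name | orders.kind | orders.city
gina | gold | MIA
After SELECT (1 rows):
orders.kind
gold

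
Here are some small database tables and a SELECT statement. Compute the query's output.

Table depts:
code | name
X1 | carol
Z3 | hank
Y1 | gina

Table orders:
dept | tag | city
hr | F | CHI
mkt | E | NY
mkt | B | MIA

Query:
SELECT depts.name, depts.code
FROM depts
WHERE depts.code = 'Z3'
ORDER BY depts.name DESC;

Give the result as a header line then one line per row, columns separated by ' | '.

After WHERE (1 rows):
depts.code | depts.name
Z3 | hank
After SELECT (1 rows):
depts.name | depts.code
hank | Z3
After ORDER BY (1 rows):
depts.name | depts.code
hank | Z3

== RESULT ==
depts.name | depts.code
hank | Z3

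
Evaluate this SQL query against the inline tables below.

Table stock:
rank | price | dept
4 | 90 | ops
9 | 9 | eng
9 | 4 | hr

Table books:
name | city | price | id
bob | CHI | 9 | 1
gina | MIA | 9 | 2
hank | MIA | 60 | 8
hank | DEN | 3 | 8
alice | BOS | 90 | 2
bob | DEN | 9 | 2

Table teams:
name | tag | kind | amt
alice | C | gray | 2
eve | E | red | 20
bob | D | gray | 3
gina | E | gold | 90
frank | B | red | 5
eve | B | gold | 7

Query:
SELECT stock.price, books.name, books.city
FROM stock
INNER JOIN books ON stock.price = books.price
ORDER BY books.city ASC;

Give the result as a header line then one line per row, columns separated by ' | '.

== RESULT ==
stock.price | books.name | books.city
90 | alice | BOS
9 | bob | CHI
9 | bob | DEN
9 | gina | MIA

Derivation:
After JOIN books (4 rows):
stock.rank | stock.price | stock.dept | books.name | books.city | books.price | books.id
4 | 90 | ops | alice | BOS | 90 | 2
9 | 9 | eng | bob | CHI | 9 | 1
9 | 9 | eng | gina | MIA | 9 | 2
9 | 9 | eng | bob | DEN | 9 | 2
After SELECT (4 rows):
stock.price | books.name | books.city
90 | alice | BOS
9 | bob | CHI
9 | gina | MIA
9 | bob | DEN
After ORDER BY (4 rows):
stock.price | books.name | books.city
90 | alice | BOS
9 | bob | CHI
9 | bob | DEN
9 | gina | MIA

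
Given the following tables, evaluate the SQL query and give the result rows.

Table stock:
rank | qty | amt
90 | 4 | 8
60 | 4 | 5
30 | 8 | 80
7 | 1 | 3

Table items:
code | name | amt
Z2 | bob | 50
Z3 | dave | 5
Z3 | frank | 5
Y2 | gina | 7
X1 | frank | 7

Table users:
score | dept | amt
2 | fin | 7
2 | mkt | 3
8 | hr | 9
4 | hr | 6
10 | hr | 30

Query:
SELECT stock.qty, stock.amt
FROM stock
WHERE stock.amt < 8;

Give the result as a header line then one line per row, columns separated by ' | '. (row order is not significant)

After WHERE (2 rows):
stock.rank | stock.qty | stock.amt
60 | 4 | 5
7 | 1 | 3
After SELECT (2 rows):
stock.qty | stock.amt
4 | 5
1 | 3

== RESULT ==
stock.qty | stock.amt
4 | 5
1 | 3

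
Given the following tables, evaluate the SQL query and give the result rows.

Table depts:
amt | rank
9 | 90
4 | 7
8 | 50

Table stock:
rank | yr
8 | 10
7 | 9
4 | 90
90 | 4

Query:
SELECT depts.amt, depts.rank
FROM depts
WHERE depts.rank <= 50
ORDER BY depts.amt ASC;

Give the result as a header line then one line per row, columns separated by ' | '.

After WHERE (2 rows):
depts.amt | depts.rank
4 | 7
8 | 50
After SELECT (2 rows):
depts.amt | depts.rank
4 | 7
8 | 50
After ORDER BY (2 rows):
depts.amt | depts.rank
4 | 7
8 | 50

== RESULT ==
depts.amt | depts.rank
4 | 7
8 | 50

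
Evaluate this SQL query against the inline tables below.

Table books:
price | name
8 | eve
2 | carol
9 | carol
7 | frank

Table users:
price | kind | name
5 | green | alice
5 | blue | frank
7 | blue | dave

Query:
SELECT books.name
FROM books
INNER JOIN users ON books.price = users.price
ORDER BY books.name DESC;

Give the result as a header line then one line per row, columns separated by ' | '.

== RESULT ==
books.name
frank

Derivation:
After JOIN users (1 rows):
books.price | books.name | users.price | users.kind | users.name
7 | frank | 7 | blue | dave
After SELECT (1 rows):
books.name
frank
After ORDER BY (1 rows):
books.name
frank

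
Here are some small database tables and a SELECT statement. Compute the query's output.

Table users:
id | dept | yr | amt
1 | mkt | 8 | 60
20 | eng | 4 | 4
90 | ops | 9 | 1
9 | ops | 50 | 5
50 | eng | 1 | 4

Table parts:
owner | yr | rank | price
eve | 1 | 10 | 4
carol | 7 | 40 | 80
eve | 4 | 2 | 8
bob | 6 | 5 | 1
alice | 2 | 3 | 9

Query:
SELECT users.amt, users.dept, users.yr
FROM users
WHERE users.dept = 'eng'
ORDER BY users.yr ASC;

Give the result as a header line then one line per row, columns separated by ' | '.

== RESULT ==
users.amt | users.dept | users.yr
4 | eng | 1
4 | eng | 4

Derivation:
After WHERE (2 rows):
users.id | users.dept | users.yr | users.amt
20 | eng | 4 | 4
50 | eng | 1 | 4
After SELECT (2 rows):
users.amt | users.dept | users.yr
4 | eng | 4
4 | eng | 1
After ORDER BY (2 rows):
users.amt | users.dept | users.yr
4 | eng | 1
4 | eng | 4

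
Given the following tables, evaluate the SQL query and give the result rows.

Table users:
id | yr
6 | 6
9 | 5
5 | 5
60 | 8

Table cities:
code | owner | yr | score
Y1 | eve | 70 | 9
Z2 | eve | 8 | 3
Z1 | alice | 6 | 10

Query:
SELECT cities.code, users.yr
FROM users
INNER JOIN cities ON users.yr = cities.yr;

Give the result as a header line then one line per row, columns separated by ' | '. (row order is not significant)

== RESULT ==
cities.code | users.yr
Z1 | 6
Z2 | 8

Derivation:
After JOIN cities (2 rows):
users.id | users.yr | cities.code | cities.owner | cities.yr | cities.score
6 | 6 | Z1 | alice | 6 | 10
60 | 8 | Z2 | eve | 8 | 3
After SELECT (2 rows):
cities.code | users.yr
Z1 | 6
Z2 | 8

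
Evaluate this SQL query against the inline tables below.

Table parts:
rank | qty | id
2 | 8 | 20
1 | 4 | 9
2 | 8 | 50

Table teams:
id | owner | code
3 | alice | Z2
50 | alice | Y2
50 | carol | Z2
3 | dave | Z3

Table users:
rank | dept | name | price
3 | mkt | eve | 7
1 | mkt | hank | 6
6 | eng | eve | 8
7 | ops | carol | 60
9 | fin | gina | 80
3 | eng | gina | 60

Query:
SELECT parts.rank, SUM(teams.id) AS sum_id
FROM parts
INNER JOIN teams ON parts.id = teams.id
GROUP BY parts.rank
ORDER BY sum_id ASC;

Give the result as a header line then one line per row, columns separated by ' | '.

== RESULT ==
parts.rank | sum_id
2 | 100

Derivation:
After JOIN teams (2 rows):
parts.rank | parts.qty | parts.id | teams.id | teams.owner | teams.code
2 | 8 | 50 | 50 | alice | Y2
2 | 8 | 50 | 50 | carol | Z2
After GROUP BY (1 rows):
parts.rank | sum_id
2 | 100
After ORDER BY (1 rows):
parts.rank | sum_id
2 | 100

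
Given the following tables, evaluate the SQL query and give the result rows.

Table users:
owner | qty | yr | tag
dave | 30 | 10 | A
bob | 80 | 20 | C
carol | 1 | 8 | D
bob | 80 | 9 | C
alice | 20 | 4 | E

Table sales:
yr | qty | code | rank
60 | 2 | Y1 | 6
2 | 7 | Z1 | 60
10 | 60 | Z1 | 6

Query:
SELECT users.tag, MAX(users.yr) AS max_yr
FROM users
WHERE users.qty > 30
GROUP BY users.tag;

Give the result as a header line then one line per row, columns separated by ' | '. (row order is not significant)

== RESULT ==
users.tag | max_yr
C | 20

Derivation:
After WHERE (2 rows):
users.owner | users.qty | users.yr | users.tag
bob | 80 | 20 | C
bob | 80 | 9 | C
After GROUP BY (1 rows):
users.tag | max_yr
C | 20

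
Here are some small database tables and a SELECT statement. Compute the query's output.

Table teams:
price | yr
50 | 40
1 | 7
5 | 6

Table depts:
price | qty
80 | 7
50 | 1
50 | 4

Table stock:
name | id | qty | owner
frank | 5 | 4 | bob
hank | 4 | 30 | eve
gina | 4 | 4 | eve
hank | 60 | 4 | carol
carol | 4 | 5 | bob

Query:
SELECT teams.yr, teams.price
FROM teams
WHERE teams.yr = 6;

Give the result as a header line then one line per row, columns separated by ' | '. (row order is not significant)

After WHERE (1 rows):
teams.price | teams.yr
5 | 6
After SELECT (1 rows):
teams.yr | teams.price
6 | 5

== RESULT ==
teams.yr | teams.price
6 | 5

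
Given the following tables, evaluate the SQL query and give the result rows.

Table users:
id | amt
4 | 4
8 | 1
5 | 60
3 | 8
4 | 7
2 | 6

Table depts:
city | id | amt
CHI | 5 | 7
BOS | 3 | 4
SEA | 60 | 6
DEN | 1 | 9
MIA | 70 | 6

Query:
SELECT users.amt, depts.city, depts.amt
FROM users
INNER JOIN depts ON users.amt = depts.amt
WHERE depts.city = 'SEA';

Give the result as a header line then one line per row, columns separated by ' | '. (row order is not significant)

== RESULT ==
users.amt | depts.city | depts.amt
6 | SEA | 6

Derivation:
After JOIN depts (4 rows):
users.id | users.amt | depts.city | depts.id | depts.amt
4 | 4 | BOS | 3 | 4
4 | 7 | CHI | 5 | 7
2 | 6 | SEA | 60 | 6
2 | 6 | MIA | 70 | 6
After WHERE (1 rows):
users.id | users.amt | depts.city | depts.id | depts.amt
2 | 6 | SEA | 60 | 6
After SELECT (1 rows):
users.amt | depts.city | depts.amt
6 | SEA | 6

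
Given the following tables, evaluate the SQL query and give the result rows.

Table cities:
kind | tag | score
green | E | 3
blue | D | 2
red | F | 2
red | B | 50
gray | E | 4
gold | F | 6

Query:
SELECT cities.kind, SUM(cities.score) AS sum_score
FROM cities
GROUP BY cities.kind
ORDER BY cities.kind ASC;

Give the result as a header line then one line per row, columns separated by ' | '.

After GROUP BY (5 rows):
cities.kind | sum_score
green | 3
blue | 2
red | 52
gray | 4
gold | 6
After ORDER BY (5 rows):
cities.kind | sum_score
blue | 2
gold | 6
gray | 4
green | 3
red | 52

== RESULT ==
cities.kind | sum_score
blue | 2
gold | 6
gray | 4
green | 3
red | 52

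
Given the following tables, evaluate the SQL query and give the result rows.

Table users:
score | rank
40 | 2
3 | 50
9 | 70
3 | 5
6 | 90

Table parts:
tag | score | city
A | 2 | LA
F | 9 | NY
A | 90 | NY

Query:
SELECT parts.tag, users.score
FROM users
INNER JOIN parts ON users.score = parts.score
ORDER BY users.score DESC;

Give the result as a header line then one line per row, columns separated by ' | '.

After JOIN parts (1 rows):
users.score | users.rank | parts.tag | parts.score | parts.city
9 | 70 | F | 9 | NY
After SELECT (1 rows):
parts.tag | users.score
F | 9
After ORDER BY (1 rows):
parts.tag | users.score
F | 9

== RESULT ==
parts.tag | users.score
F | 9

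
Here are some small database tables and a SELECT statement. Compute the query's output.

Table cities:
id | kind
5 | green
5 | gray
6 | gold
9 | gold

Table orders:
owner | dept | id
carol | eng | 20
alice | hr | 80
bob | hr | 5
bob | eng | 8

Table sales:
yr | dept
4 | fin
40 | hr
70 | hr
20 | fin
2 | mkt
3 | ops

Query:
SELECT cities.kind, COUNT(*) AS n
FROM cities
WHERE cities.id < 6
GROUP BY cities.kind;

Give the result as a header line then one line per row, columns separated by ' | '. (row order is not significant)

After WHERE (2 rows):
cities.id | cities.kind
5 | green
5 | gray
After GROUP BY (2 rows):
cities.kind | n
green | 1
gray | 1

== RESULT ==
cities.kind | n
green | 1
gray | 1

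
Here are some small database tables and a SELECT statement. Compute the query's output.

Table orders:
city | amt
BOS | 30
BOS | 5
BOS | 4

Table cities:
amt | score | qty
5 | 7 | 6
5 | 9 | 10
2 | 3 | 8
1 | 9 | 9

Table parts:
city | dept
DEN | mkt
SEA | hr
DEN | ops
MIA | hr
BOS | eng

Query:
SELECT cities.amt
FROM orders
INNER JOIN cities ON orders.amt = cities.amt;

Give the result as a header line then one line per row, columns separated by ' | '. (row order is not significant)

== RESULT ==
cities.amt
5
5

Derivation:
After JOIN cities (2 rows):
orders.city | orders.amt | cities.amt | cities.score | cities.qty
BOS | 5 | 5 | 7 | 6
BOS | 5 | 5 | 9 | 10
After SELECT (2 rows):
cities.amt
5
5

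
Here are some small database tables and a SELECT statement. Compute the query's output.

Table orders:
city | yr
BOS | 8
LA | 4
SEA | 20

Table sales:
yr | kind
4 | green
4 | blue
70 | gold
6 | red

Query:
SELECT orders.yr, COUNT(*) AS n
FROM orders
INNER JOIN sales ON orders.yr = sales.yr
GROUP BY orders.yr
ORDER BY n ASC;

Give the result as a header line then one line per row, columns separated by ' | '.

== RESULT ==
orders.yr | n
4 | 2

Derivation:
After JOIN sales (2 rows):
orders.city | orders.yr | sales.yr | sales.kind
LA | 4 | 4 | green
LA | 4 | 4 | blue
After GROUP BY (1 rows):
orders.yr | n
4 | 2
After ORDER BY (1 rows):
orders.yr | n
4 | 2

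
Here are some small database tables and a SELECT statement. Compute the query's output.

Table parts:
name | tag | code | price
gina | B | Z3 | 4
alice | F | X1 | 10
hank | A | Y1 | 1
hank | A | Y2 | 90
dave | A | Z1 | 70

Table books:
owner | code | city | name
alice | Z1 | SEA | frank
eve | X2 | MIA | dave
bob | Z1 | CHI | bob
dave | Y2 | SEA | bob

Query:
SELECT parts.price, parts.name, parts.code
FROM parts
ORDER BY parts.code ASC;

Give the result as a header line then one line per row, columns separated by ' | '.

== RESULT ==
parts.price | parts.name | parts.code
10 | alice | X1
1 | hank | Y1
90 | hank | Y2
70 | dave | Z1
4 | gina | Z3

Derivation:
After SELECT (5 rows):
parts.price | parts.name | parts.code
4 | gina | Z3
10 | alice | X1
1 | hank | Y1
90 | hank | Y2
70 | dave | Z1
After ORDER BY (5 rows):
parts.price | parts.name | parts.code
10 | alice | X1
1 | hank | Y1
90 | hank | Y2
70 | dave | Z1
4 | gina | Z3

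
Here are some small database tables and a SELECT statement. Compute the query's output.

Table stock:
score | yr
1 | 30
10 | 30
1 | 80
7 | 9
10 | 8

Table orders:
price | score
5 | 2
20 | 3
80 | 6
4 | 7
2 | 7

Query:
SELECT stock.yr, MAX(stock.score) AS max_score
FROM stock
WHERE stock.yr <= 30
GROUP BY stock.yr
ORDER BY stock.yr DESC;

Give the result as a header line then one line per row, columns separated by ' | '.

After WHERE (4 rows):
stock.score | stock.yr
1 | 30
10 | 30
7 | 9
10 | 8
After GROUP BY (3 rows):
stock.yr | max_score
30 | 10
9 | 7
8 | 10
After ORDER BY (3 rows):
stock.yr | max_score
30 | 10
9 | 7
8 | 10

== RESULT ==
stock.yr | max_score
30 | 10
9 | 7
8 | 10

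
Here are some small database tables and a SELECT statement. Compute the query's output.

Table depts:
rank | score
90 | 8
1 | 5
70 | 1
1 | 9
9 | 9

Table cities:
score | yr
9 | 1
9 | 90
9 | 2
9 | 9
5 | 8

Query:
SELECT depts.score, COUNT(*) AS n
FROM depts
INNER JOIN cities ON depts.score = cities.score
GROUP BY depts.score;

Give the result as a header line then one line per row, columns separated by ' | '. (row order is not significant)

== RESULT ==
depts.score | n
5 | 1
9 | 8

Derivation:
After JOIN cities (9 rows):
depts.rank | depts.score | cities.score | cities.yr
1 | 5 | 5 | 8
1 | 9 | 9 | 1
1 | 9 | 9 | 90
1 | 9 | 9 | 2
1 | 9 | 9 | 9
9 | 9 | 9 | 1
9 | 9 | 9 | 90
9 | 9 | 9 | 2
9 | 9 | 9 | 9
After GROUP BY (2 rows):
depts.score | n
5 | 1
9 | 8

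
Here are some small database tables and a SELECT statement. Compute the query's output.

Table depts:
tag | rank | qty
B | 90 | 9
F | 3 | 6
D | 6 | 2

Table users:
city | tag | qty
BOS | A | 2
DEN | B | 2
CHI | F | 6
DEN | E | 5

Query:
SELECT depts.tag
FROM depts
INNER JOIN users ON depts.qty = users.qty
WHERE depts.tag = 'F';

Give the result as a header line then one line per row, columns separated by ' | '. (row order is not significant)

After JOIN users (3 rows):
depts.tag | depts.rank | depts.qty | users.city | users.tag | users.qty
F | 3 | 6 | CHI | F | 6
D | 6 | 2 | BOS | A | 2
D | 6 | 2 | DEN | B | 2
After WHERE (1 rows):
depts.tag | depts.rank | depts.qty | users.city | users.tag | users.qty
F | 3 | 6 | CHI | F | 6
After SELECT (1 rows):
depts.tag
F

== RESULT ==
depts.tag
F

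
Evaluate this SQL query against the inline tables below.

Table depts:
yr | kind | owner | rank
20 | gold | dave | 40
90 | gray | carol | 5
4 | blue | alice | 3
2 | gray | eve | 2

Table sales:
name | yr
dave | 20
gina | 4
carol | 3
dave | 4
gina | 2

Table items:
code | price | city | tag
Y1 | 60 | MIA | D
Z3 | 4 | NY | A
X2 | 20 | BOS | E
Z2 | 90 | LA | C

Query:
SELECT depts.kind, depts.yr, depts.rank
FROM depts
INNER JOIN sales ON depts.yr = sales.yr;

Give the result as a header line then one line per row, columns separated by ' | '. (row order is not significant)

== RESULT ==
depts.kind | depts.yr | depts.rank
gold | 20 | 40
blue | 4 | 3
blue | 4 | 3
gray | 2 | 2

Derivation:
After JOIN sales (4 rows):
depts.yr | depts.kind | depts.owner | depts.rank | sales.name | sales.yr
20 | gold | dave | 40 | dave | 20
4 | blue | alice | 3 | gina | 4
4 | blue | alice | 3 | dave | 4
2 | gray | eve | 2 | gina | 2
After SELECT (4 rows):
depts.kind | depts.yr | depts.rank
gold | 20 | 40
blue | 4 | 3
blue | 4 | 3
gray | 2 | 2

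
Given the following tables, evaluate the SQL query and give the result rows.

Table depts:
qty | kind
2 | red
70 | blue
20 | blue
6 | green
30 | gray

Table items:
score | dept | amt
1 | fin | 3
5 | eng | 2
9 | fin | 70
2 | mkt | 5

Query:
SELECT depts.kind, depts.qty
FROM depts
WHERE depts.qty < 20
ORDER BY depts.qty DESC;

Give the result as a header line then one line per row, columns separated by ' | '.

After WHERE (2 rows):
depts.qty | depts.kind
2 | red
6 | green
After SELECT (2 rows):
depts.kind | depts.qty
red | 2
green | 6
After ORDER BY (2 rows):
depts.kind | depts.qty
green | 6
red | 2

== RESULT ==
depts.kind | depts.qty
green | 6
red | 2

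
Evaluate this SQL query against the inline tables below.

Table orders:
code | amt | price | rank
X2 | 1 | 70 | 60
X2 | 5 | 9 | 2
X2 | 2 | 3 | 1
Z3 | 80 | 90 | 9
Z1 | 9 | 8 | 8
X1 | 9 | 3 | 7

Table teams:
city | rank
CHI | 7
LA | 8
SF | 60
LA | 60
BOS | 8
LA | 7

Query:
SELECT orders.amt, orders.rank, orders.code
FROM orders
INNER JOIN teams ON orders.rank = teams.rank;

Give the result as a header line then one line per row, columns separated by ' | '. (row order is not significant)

After JOIN teams (6 rows):
orders.code | orders.amt | orders.price | orders.rank | teams.city | teams.rank
X2 | 1 | 70 | 60 | SF | 60
X2 | 1 | 70 | 60 | LA | 60
Z1 | 9 | 8 | 8 | LA | 8
Z1 | 9 | 8 | 8 | BOS | 8
X1 | 9 | 3 | 7 | CHI | 7
X1 | 9 | 3 | 7 | LA | 7
After SELECT (6 rows):
orders.amt | orders.rank | orders.code
1 | 60 | X2
1 | 60 | X2
9 | 8 | Z1
9 | 8 | Z1
9 | 7 | X1
9 | 7 | X1

== RESULT ==
orders.amt | orders.rank | orders.code
1 | 60 | X2
1 | 60 | X2
9 | 8 | Z1
9 | 8 | Z1
9 | 7 | X1
9 | 7 | X1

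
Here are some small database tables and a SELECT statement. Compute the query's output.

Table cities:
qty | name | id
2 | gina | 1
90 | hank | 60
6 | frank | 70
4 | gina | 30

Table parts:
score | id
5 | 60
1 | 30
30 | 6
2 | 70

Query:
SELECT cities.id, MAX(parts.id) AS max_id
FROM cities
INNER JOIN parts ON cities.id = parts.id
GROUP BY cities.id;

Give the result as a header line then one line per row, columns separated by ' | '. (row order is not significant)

== RESULT ==
cities.id | max_id
60 | 60
70 | 70
30 | 30

Derivation:
After JOIN parts (3 rows):
cities.qty | cities.name | cities.id | parts.score | parts.id
90 | hank | 60 | 5 | 60
6 | frank | 70 | 2 | 70
4 | gina | 30 | 1 | 30
After GROUP BY (3 rows):
cities.id | max_id
60 | 60
70 | 70
30 | 30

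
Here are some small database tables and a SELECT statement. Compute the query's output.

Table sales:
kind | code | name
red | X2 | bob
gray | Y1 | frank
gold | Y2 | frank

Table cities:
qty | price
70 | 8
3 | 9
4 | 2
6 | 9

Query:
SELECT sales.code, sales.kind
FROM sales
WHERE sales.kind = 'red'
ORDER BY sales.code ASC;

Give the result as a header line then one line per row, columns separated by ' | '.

== RESULT ==
sales.code | sales.kind
X2 | red

Derivation:
After WHERE (1 rows):
sales.kind | sales.code | sales.name
red | X2 | bob
After SELECT (1 rows):
sales.code | sales.kind
X2 | red
After ORDER BY (1 rows):
sales.code | sales.kind
X2 | red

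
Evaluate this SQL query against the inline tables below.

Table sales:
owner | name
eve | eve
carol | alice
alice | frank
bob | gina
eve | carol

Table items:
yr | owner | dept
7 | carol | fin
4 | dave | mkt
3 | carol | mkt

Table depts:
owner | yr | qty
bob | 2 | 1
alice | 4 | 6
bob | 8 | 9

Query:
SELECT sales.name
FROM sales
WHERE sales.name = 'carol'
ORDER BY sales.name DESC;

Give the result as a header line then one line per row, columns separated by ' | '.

After WHERE (1 rows):
sales.owner | sales.name
eve | carol
After SELECT (1 rows):
sales.name
carol
After ORDER BY (1 rows):
sales.name
carol

== RESULT ==
sales.name
carol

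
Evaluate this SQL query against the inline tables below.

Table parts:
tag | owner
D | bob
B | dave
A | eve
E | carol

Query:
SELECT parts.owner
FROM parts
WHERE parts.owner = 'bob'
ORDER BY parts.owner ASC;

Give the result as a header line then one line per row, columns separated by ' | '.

== RESULT ==
parts.owner
bob

Derivation:
After WHERE (1 rows):
parts.tag | parts.owner
D | bob
After SELECT (1 rows):
parts.owner
bob
After ORDER BY (1 rows):
parts.owner
bob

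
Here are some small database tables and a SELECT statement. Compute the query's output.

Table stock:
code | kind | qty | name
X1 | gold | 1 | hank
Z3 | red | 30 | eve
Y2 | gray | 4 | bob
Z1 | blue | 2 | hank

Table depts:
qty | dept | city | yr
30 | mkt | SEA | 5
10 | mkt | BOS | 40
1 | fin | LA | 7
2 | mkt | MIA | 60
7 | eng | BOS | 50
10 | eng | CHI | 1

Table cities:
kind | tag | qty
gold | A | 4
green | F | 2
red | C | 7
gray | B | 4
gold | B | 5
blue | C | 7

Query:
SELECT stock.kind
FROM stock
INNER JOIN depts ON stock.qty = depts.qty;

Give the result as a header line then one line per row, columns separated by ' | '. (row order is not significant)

== RESULT ==
stock.kind
gold
red
blue

Derivation:
After JOIN depts (3 rows):
stock.code | stock.kind | stock.qty | stock.name | depts.qty | depts.dept | depts.city | depts.yr
X1 | gold | 1 | hank | 1 | fin | LA | 7
Z3 | red | 30 | eve | 30 | mkt | SEA | 5
Z1 | blue | 2 | hank | 2 | mkt | MIA | 60
After SELECT (3 rows):
stock.kind
gold
red
blue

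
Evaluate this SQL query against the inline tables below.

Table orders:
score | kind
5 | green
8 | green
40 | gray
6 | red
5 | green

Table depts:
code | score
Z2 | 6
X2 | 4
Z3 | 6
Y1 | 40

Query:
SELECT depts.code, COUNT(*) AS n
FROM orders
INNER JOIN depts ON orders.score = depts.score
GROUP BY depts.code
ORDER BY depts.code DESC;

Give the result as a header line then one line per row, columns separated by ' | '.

After JOIN depts (3 rows):
orders.score | orders.kind | depts.code | depts.score
40 | gray | Y1 | 40
6 | red | Z2 | 6
6 | red | Z3 | 6
After GROUP BY (3 rows):
depts.code | n
Y1 | 1
Z2 | 1
Z3 | 1
After ORDER BY (3 rows):
depts.code | n
Z3 | 1
Z2 | 1
Y1 | 1

== RESULT ==
depts.code | n
Z3 | 1
Z2 | 1
Y1 | 1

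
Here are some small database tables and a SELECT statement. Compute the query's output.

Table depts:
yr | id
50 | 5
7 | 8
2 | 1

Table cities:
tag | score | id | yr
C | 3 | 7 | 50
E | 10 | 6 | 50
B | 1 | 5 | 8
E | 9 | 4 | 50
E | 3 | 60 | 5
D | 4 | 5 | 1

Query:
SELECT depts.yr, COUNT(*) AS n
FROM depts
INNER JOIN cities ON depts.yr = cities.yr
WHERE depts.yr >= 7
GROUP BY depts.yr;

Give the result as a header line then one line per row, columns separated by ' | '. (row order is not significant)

After JOIN cities (3 rows):
depts.yr | depts.id | cities.tag | cities.score | cities.id | cities.yr
50 | 5 | C | 3 | 7 | 50
50 | 5 | E | 10 | 6 | 50
50 | 5 | E | 9 | 4 | 50
After WHERE (3 rows):
depts.yr | depts.id | cities.tag | cities.score | cities.id | cities.yr
50 | 5 | C | 3 | 7 | 50
50 | 5 | E | 10 | 6 | 50
50 | 5 | E | 9 | 4 | 50
After GROUP BY (1 rows):
depts.yr | n
50 | 3

== RESULT ==
depts.yr | n
50 | 3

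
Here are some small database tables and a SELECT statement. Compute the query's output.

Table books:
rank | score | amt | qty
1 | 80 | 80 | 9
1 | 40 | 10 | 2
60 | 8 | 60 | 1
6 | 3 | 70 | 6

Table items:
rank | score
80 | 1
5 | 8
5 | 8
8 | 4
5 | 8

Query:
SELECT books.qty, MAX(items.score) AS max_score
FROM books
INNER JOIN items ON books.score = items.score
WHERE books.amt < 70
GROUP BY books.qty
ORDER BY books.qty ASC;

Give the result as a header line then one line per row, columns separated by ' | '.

== RESULT ==
books.qty | max_score
1 | 8

Derivation:
After JOIN items (3 rows):
books.rank | books.score | books.amt | books.qty | items.rank | items.score
60 | 8 | 60 | 1 | 5 | 8
60 | 8 | 60 | 1 | 5 | 8
60 | 8 | 60 | 1 | 5 | 8
After WHERE (3 rows):
books.rank | books.score | books.amt | books.qty | items.rank | items.score
60 | 8 | 60 | 1 | 5 | 8
60 | 8 | 60 | 1 | 5 | 8
60 | 8 | 60 | 1 | 5 | 8
After GROUP BY (1 rows):
books.qty | max_score
1 | 8
After ORDER BY (1 rows):
books.qty | max_score
1 | 8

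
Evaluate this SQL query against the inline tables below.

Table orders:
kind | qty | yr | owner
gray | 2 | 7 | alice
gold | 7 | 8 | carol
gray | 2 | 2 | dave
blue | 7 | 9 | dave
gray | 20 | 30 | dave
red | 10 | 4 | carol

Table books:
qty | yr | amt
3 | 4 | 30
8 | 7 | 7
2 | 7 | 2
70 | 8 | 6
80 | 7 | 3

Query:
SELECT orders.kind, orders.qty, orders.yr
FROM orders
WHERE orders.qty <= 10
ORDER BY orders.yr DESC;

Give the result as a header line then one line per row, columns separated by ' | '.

== RESULT ==
orders.kind | orders.qty | orders.yr
blue | 7 | 9
gold | 7 | 8
gray | 2 | 7
red | 10 | 4
gray | 2 | 2

Derivation:
After WHERE (5 rows):
orders.kind | orders.qty | orders.yr | orders.owner
gray | 2 | 7 | alice
gold | 7 | 8 | carol
gray | 2 | 2 | dave
blue | 7 | 9 | dave
red | 10 | 4 | carol
After SELECT (5 rows):
orders.kind | orders.qty | orders.yr
gray | 2 | 7
gold | 7 | 8
gray | 2 | 2
blue | 7 | 9
red | 10 | 4
After ORDER BY (5 rows):
orders.kind | orders.qty | orders.yr
blue | 7 | 9
gold | 7 | 8
gray | 2 | 7
red | 10 | 4
gray | 2 | 2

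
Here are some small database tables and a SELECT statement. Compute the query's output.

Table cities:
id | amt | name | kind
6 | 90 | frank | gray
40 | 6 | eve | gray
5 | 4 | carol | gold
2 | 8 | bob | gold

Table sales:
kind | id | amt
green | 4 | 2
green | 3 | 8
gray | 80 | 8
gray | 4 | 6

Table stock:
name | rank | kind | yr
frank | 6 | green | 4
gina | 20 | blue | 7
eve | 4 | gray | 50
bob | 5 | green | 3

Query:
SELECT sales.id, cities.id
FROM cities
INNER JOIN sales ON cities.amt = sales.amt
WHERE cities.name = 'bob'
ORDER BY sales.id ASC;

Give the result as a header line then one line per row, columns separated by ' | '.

After JOIN sales (3 rows):
cities.id | cities.amt | cities.name | cities.kind | sales.kind | sales.id | sales.amt
40 | 6 | eve | gray | gray | 4 | 6
2 | 8 | bob | gold | green | 3 | 8
2 | 8 | bob | gold | gray | 80 | 8
After WHERE (2 rows):
cities.id | cities.amt | cities.name | cities.kind | sales.kind | sales.id | sales.amt
2 | 8 | bob | gold | green | 3 | 8
2 | 8 | bob | gold | gray | 80 | 8
After SELECT (2 rows):
sales.id | cities.id
3 | 2
80 | 2
After ORDER BY (2 rows):
sales.id | cities.id
3 | 2
80 | 2

== RESULT ==
sales.id | cities.id
3 | 2
80 | 2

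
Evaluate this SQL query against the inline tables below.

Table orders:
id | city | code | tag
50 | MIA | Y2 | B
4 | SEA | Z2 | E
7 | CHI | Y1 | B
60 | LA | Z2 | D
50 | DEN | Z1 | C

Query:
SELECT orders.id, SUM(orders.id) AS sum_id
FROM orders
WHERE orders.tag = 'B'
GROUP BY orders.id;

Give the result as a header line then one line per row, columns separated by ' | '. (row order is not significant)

== RESULT ==
orders.id | sum_id
50 | 50
7 | 7

Derivation:
After WHERE (2 rows):
orders.id | orders.city | orders.code | orders.tag
50 | MIA | Y2 | B
7 | CHI | Y1 | B
After GROUP BY (2 rows):
orders.id | sum_id
50 | 50
7 | 7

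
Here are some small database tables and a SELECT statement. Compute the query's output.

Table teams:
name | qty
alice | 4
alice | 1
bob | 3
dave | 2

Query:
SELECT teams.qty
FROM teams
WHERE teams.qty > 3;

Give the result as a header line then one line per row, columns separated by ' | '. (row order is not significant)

After WHERE (1 rows):
teams.name | teams.qty
alice | 4
After SELECT (1 rows):
teams.qty
4

== RESULT ==
teams.qty
4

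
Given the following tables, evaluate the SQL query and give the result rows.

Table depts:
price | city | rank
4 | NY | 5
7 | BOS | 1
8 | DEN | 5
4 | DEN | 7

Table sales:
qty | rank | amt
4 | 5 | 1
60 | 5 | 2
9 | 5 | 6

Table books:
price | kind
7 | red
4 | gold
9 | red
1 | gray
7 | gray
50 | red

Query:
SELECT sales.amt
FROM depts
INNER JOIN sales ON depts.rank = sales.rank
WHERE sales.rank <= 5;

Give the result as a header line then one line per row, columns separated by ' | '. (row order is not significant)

After JOIN sales (6 rows):
depts.price | depts.city | depts.rank | sales.qty | sales.rank | sales.amt
4 | NY | 5 | 4 | 5 | 1
4 | NY | 5 | 60 | 5 | 2
4 | NY | 5 | 9 | 5 | 6
8 | DEN | 5 | 4 | 5 | 1
8 | DEN | 5 | 60 | 5 | 2
8 | DEN | 5 | 9 | 5 | 6
After WHERE (6 rows):
depts.price | depts.city | depts.rank | sales.qty | sales.rank | sales.amt
4 | NY | 5 | 4 | 5 | 1
4 | NY | 5 | 60 | 5 | 2
4 | NY | 5 | 9 | 5 | 6
8 | DEN | 5 | 4 | 5 | 1
8 | DEN | 5 | 60 | 5 | 2
8 | DEN | 5 | 9 | 5 | 6
After SELECT (6 rows):
sales.amt
1
2
6
1
2
6

== RESULT ==
sales.amt
1
2
6
1
2
6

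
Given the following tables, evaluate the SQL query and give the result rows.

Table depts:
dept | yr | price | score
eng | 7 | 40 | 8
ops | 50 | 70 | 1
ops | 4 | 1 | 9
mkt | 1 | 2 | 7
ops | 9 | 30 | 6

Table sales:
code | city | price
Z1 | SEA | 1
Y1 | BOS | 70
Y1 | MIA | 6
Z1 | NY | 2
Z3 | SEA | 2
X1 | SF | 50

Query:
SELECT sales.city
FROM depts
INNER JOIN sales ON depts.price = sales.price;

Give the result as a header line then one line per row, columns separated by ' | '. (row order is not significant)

== RESULT ==
sales.city
BOS
SEA
NY
SEA

Derivation:
After JOIN sales (4 rows):
depts.dept | depts.yr | depts.price | depts.score | sales.code | sales.city | sales.price
ops | 50 | 70 | 1 | Y1 | BOS | 70
ops | 4 | 1 | 9 | Z1 | SEA | 1
mkt | 1 | 2 | 7 | Z1 | NY | 2
mkt | 1 | 2 | 7 | Z3 | SEA | 2
After SELECT (4 rows):
sales.city
BOS
SEA
NY
SEA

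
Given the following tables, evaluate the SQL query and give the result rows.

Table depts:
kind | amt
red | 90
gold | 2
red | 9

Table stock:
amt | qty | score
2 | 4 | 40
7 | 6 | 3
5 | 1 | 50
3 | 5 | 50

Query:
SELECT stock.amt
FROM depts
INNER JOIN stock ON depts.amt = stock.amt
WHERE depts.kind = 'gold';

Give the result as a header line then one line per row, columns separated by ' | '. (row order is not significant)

After JOIN stock (1 rows):
depts.kind | depts.amt | stock.amt | stock.qty | stock.score
gold | 2 | 2 | 4 | 40
After WHERE (1 rows):
depts.kind | depts.amt | stock.amt | stock.qty | stock.score
gold | 2 | 2 | 4 | 40
After SELECT (1 rows):
stock.amt
2

== RESULT ==
stock.amt
2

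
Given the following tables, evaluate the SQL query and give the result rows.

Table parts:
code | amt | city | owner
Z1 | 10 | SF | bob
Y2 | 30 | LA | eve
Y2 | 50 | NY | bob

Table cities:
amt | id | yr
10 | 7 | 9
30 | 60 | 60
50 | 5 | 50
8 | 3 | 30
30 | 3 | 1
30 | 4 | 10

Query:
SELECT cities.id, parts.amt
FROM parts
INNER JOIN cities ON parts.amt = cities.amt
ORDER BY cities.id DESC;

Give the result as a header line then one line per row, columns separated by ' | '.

After JOIN cities (5 rows):
parts.code | parts.amt | parts.city | parts.owner | cities.amt | cities.id | cities.yr
Z1 | 10 | SF | bob | 10 | 7 | 9
Y2 | 30 | LA | eve | 30 | 60 | 60
Y2 | 30 | LA | eve | 30 | 3 | 1
Y2 | 30 | LA | eve | 30 | 4 | 10
Y2 | 50 | NY | bob | 50 | 5 | 50
After SELECT (5 rows):
cities.id | parts.amt
7 | 10
60 | 30
3 | 30
4 | 30
5 | 50
After ORDER BY (5 rows):
cities.id | parts.amt
60 | 30
7 | 10
5 | 50
4 | 30
3 | 30

== RESULT ==
cities.id | parts.amt
60 | 30
7 | 10
5 | 50
4 | 30
3 | 30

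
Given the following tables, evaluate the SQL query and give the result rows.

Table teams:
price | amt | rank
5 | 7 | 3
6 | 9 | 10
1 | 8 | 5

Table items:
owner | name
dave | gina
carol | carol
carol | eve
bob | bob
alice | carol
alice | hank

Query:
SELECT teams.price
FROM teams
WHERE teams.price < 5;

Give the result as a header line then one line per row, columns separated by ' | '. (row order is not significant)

After WHERE (1 rows):
teams.price | teams.amt | teams.rank
1 | 8 | 5
After SELECT (1 rows):
teams.price
1

== RESULT ==
teams.price
1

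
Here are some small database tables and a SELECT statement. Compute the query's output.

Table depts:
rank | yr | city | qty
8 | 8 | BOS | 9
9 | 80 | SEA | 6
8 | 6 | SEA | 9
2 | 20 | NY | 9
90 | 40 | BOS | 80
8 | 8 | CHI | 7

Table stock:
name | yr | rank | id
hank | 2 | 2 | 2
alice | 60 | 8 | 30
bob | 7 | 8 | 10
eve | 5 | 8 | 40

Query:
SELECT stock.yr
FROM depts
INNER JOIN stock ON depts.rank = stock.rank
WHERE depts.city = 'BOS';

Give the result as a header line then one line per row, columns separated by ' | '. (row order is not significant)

After JOIN stock (10 rows):
depts.rank | depts.yr | depts.city | depts.qty | stock.name | stock.yr | stock.rank | stock.id
8 | 8 | BOS | 9 | alice | 60 | 8 | 30
8 | 8 | BOS | 9 | bob | 7 | 8 | 10
8 | 8 | BOS | 9 | eve | 5 | 8 | 40
8 | 6 | SEA | 9 | alice | 60 | 8 | 30
8 | 6 | SEA | 9 | bob | 7 | 8 | 10
8 | 6 | SEA | 9 | eve | 5 | 8 | 40
2 | 20 | NY | 9 | hank | 2 | 2 | 2
8 | 8 | CHI | 7 | alice | 60 | 8 | 30
8 | 8 | CHI | 7 | bob | 7 | 8 | 10
8 | 8 | CHI | 7 | eve | 5 | 8 | 40
After WHERE (3 rows):
depts.rank | depts.yr | depts.city | depts.qty | stock.name | stock.yr | stock.rank | stock.id
8 | 8 | BOS | 9 | alice | 60 | 8 | 30
8 | 8 | BOS | 9 | bob | 7 | 8 | 10
8 | 8 | BOS | 9 | eve | 5 | 8 | 40
After SELECT (3 rows):
stock.yr
60
7
5

== RESULT ==
stock.yr
60
7
5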